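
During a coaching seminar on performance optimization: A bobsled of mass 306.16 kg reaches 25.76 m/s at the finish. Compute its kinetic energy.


KE = 0.5 * m * v^2
KE = 0.5 * 306.16 * 25.76^2
KE = 0.5 * 306.16 * 663.5776 = 101580.459 J

101580.459 J


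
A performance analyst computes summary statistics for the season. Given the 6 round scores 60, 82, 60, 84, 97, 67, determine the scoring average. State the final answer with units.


Average = sum / n
Sum = 450
Average = 450 / 6 = 75

75


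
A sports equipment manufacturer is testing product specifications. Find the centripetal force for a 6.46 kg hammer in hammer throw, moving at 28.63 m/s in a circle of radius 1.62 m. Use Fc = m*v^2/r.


Fc = m * v^2 / r
v^2 = 28.63^2 = 819.6769
Fc = 6.46 * 819.6769 / 1.62
Fc = 5295.1128 / 1.62 = 3268.5881 N

3268.5881 N


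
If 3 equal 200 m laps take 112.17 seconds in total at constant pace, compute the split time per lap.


Split time = total_time / n_laps = 112.17 / 3
Split time = 37.39 s per lap

37.39 s


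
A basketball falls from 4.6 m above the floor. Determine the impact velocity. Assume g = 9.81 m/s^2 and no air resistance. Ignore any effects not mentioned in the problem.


v = sqrt(2 * g * h)
v = sqrt(2 * 9.81 * 4.6)
v = sqrt(90.252) = 9.5001 m/s

9.5001 m/s


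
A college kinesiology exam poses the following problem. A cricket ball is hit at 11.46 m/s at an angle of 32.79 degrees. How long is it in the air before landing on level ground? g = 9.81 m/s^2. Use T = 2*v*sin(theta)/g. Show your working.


T = 2*v*sin(theta)/g
sin(theta) = sin(32.79 deg) = 0.5416
T = 2*11.46*0.5416 / 9.81
T = 12.4126 / 9.81 = 1.2653 s

1.2653 s


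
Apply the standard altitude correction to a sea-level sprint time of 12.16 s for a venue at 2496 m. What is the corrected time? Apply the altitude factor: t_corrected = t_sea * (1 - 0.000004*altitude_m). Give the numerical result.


Correction factor = 1 - 0.000004 * 2496 = 0.990016
t_corrected = t_sea * factor = 12.16 * 0.990016
t_corrected = 12.0386 s

12.0386 s


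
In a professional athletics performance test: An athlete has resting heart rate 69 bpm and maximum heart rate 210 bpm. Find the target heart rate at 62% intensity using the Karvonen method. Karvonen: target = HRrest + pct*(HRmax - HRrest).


Target = HRrest + pct*(HRmax - HRrest)
Heart rate reserve = HRmax - HRrest = 210 - 69 = 141 bpm
Fraction = 62% = 0.62
Target = 69 + 0.62 * 141
Target = 69 + 87.42 = 156.42 bpm

156.42 bpm


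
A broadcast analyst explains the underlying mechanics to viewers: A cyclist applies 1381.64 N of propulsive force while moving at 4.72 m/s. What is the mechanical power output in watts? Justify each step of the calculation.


P = F * v
P = 1381.64 * 4.72
P = 6521.3408 W

6521.3408 W


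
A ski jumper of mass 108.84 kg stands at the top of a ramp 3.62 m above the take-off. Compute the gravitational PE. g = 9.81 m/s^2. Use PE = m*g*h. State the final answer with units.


PE = m * g * h
PE = 108.84 * 9.81 * 3.62
PE = 1067.7204 * 3.62 = 3865.1478 J

3865.1478 J


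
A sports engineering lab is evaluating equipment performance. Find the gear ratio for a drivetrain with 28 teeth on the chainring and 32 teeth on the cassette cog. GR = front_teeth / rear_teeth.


GR = front_teeth / rear_teeth
GR = 28 / 32
GR = 0.875

0.875


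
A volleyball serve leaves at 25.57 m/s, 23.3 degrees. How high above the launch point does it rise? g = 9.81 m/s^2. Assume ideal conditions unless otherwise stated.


H = (v*sin(theta))^2 / (2*g)
vy = v*sin(theta) = 25.57 * sin(23.3 deg) = 10.1141 m/s
H = vy^2 / (2*g) = 102.295 / (2*9.81)
H = 102.295 / 19.62 = 5.2138 m

5.2138 m


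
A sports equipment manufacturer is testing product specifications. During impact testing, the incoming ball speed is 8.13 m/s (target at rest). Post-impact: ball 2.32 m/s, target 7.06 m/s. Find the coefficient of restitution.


e = (v2_after - v1_after) / (v1_before - v2_before)
Numerator = 7.06 - 2.32 = 4.74
Denominator = 8.13 - 0 = 8.13
e = 4.74 / 8.13 = 0.583

0.583


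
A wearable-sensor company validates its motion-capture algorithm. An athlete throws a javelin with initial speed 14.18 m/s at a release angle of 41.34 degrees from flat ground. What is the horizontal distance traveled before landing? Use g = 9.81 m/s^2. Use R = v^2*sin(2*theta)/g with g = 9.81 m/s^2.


R = v^2 * sin(2*theta) / g
Convert angle to radians: theta = 41.34 deg = 0.7215 rad
sin(2*theta) = sin(1.443) = 0.9919
R = 14.18^2 * 0.9919 / 9.81
R = 201.0724 * 0.9919 / 9.81 = 20.3296 m

20.3296 m


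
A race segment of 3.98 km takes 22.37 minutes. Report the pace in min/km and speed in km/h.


Pace = time / distance = 22.37 min / 3.98 km = 5.6206 min/km
Speed = distance / time_in_hours = 3.98 / 0.3728 hr
Speed = 10.675 km/h

5.6206 min/km, 10.675 km/h


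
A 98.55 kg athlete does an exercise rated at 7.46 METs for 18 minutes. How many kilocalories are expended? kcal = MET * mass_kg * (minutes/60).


kcal = MET * mass * time_hr
Convert time: 18 min = 0.3 hr
kcal = 7.46 * 98.55 * 0.3
kcal = 220.5549 kcal

220.5549 kcal


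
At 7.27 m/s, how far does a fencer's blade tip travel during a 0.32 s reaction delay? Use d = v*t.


d = v * t
d = 7.27 * 0.32
d = 2.3264 m

2.3264 m


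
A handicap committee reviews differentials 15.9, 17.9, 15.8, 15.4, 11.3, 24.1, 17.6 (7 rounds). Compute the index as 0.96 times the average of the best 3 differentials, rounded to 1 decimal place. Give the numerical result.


All differentials: 15.9, 17.9, 15.8, 15.4, 11.3, 24.1, 17.6
Sorted: 11.3, 15.4, 15.8, 15.9, 17.6, 17.9, 24.1
Best 3: 11.3, 15.4, 15.8
Average of best = 42.5 / 3 = 14.1667
Raw index = 14.1667 * 0.96 = 13.6
Handicap index = round(13.6, 1) = 13.6

13.6


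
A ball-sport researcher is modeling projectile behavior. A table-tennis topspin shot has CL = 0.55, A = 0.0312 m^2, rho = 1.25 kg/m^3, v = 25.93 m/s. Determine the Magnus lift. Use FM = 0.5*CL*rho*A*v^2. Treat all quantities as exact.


FM = 0.5 * CL * rho * A * v^2
FM = 0.5 * 0.55 * 1.25 * 0.0312 * 25.93^2
v^2 = 672.3649
FM = 0.5 * 0.55 * 1.25 * 0.0312 * 672.3649 = 7.2111 N

7.2111 N


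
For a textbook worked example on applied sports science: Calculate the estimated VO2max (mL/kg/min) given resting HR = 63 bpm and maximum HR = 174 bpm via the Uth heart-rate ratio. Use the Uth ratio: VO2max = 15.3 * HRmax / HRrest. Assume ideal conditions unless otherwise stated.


VO2max = 15.3 * HRmax / HRrest
VO2max = 15.3 * 174 / 63
VO2max = 2662.2 / 63 = 42.2571 mL/kg/min

42.2571 mL/kg/min


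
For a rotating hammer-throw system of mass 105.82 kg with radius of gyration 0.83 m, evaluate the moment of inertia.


I = m * k^2
I = 105.82 * 0.83^2
I = 105.82 * 0.6889 = 72.8994 kg*m^2

72.8994 kg*m^2


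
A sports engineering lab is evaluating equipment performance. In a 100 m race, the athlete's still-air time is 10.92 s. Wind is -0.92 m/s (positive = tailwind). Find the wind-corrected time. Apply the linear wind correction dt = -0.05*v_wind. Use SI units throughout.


dt = -0.05 * v_wind = -0.05 * -0.92 = 0.046 s
t_corrected = t_still + dt = 10.92 + (0.046)
t_corrected = 10.966 s

10.966 s


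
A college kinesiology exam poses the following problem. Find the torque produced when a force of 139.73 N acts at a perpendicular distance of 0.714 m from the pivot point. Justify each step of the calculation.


tau = F * d
tau = 139.73 * 0.714
tau = 99.7672 N*m

99.7672 N*m


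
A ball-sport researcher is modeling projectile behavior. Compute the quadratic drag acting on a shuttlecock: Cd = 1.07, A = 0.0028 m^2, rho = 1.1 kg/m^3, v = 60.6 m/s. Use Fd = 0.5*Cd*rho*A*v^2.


Fd = 0.5 * Cd * rho * A * v^2
Fd = 0.5 * 1.07 * 1.1 * 0.0028 * 60.6^2
v^2 = 3672.36
Fd = 0.5 * 1.07 * 1.1 * 0.0028 * 3672.36 = 6.0513 N

6.0513 N


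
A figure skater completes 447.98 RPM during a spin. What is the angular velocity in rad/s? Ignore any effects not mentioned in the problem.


omega = RPM * 2 * pi / 60
omega = 447.98 * 2 * 3.14159 / 60
omega = 2814.7414 / 60 = 46.9124 rad/s

46.9124 rad/s


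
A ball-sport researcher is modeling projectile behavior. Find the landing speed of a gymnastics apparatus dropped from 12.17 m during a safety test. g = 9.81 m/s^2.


v = sqrt(2 * g * h)
v = sqrt(2 * 9.81 * 12.17)
v = sqrt(238.7754) = 15.4524 m/s

15.4524 m/s


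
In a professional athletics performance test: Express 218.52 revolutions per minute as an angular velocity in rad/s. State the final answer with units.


omega = RPM * 2 * pi / 60
omega = 218.52 * 2 * 3.14159 / 60
omega = 1373.0017 / 60 = 22.8834 rad/s

22.8834 rad/s


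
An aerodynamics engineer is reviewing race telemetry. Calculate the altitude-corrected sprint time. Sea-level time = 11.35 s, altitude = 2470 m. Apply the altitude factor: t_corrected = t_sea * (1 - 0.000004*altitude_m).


Correction factor = 1 - 0.000004 * 2470 = 0.99012
t_corrected = t_sea * factor = 11.35 * 0.99012
t_corrected = 11.2379 s

11.2379 s


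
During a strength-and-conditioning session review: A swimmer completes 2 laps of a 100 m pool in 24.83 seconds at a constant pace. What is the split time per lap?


Split time = total_time / n_laps = 24.83 / 2
Split time = 12.415 s per lap

12.415 s


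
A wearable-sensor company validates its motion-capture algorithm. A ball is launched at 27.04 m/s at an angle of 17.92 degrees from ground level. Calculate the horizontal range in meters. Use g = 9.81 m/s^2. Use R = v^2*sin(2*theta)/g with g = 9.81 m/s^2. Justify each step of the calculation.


R = v^2 * sin(2*theta) / g
Convert angle to radians: theta = 17.92 deg = 0.3128 rad
sin(2*theta) = sin(0.6255) = 0.5855
R = 27.04^2 * 0.5855 / 9.81
R = 731.1616 * 0.5855 / 9.81 = 43.6404 m

43.6404 m


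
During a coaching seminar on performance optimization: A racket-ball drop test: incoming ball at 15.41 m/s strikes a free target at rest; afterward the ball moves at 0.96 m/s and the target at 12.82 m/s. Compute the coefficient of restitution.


e = (v2_after - v1_after) / (v1_before - v2_before)
Numerator = 12.82 - 0.96 = 11.86
Denominator = 15.41 - 0 = 15.41
e = 11.86 / 15.41 = 0.7696

0.7696


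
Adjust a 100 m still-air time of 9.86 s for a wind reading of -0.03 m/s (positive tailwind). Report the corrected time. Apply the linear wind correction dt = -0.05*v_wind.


dt = -0.05 * v_wind = -0.05 * -0.03 = 0.0015 s
t_corrected = t_still + dt = 9.86 + (0.0015)
t_corrected = 9.8615 s

9.8615 s


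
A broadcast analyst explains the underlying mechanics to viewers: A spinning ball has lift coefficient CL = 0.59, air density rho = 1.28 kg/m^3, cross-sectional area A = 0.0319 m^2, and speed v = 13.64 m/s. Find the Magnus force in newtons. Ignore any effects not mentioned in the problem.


FM = 0.5 * CL * rho * A * v^2
FM = 0.5 * 0.59 * 1.28 * 0.0319 * 13.64^2
v^2 = 186.0496
FM = 0.5 * 0.59 * 1.28 * 0.0319 * 186.0496 = 2.241 N

2.241 N


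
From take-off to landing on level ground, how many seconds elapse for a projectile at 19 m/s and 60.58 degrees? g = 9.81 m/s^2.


T = 2*v*sin(theta)/g
sin(theta) = sin(60.58 deg) = 0.871
T = 2*19*0.871 / 9.81
T = 33.0996 / 9.81 = 3.3741 s

3.3741 s


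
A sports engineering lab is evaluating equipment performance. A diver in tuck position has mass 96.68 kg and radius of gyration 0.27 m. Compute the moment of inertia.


I = m * k^2
I = 96.68 * 0.27^2
I = 96.68 * 0.0729 = 7.048 kg*m^2

7.048 kg*m^2


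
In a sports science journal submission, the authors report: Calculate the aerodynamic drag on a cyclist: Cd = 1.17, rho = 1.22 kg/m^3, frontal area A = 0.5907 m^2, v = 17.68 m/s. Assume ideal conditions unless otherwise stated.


Fd = 0.5 * Cd * rho * A * v^2
Fd = 0.5 * 1.17 * 1.22 * 0.5907 * 17.68^2
v^2 = 312.5824
Fd = 0.5 * 1.17 * 1.22 * 0.5907 * 312.5824 = 131.7793 N

131.7793 N


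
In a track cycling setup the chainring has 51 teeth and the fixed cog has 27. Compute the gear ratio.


GR = front_teeth / rear_teeth
GR = 51 / 27
GR = 1.8889

1.8889


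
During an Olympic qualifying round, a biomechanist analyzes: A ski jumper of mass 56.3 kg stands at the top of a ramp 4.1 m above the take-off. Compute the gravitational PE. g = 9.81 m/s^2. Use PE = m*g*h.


PE = m * g * h
PE = 56.3 * 9.81 * 4.1
PE = 552.303 * 4.1 = 2264.4423 J

2264.4423 J


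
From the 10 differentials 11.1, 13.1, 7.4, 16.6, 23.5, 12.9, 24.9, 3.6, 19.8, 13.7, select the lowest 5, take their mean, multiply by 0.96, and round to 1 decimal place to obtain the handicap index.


All differentials: 11.1, 13.1, 7.4, 16.6, 23.5, 12.9, 24.9, 3.6, 19.8, 13.7
Sorted: 3.6, 7.4, 11.1, 12.9, 13.1, 13.7, 16.6, 19.8, 23.5, 24.9
Best 5: 3.6, 7.4, 11.1, 12.9, 13.1
Average of best = 48.1 / 5 = 9.62
Raw index = 9.62 * 0.96 = 9.2352
Handicap index = round(9.2352, 1) = 9.2

9.2


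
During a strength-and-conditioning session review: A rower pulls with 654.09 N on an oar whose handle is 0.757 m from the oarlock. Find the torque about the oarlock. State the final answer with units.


tau = F * d
tau = 654.09 * 0.757
tau = 495.1461 N*m

495.1461 N*m


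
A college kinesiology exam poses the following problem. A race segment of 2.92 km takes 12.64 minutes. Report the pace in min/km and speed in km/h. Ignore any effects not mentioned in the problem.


Pace = time / distance = 12.64 min / 2.92 km = 4.3288 min/km
Speed = distance / time_in_hours = 2.92 / 0.2107 hr
Speed = 13.8608 km/h

4.3288 min/km, 13.8608 km/h


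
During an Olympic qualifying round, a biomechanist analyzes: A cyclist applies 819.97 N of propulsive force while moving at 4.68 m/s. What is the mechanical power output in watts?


P = F * v
P = 819.97 * 4.68
P = 3837.4596 W

3837.4596 W


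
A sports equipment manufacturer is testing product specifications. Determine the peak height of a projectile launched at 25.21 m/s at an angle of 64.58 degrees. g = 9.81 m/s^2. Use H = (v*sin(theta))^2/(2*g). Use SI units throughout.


H = (v*sin(theta))^2 / (2*g)
vy = v*sin(theta) = 25.21 * sin(64.58 deg) = 22.7693 m/s
H = vy^2 / (2*g) = 518.4413 / (2*9.81)
H = 518.4413 / 19.62 = 26.4241 m

26.4241 m


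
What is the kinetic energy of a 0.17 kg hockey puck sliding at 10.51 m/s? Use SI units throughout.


KE = 0.5 * m * v^2
KE = 0.5 * 0.17 * 10.51^2
KE = 0.5 * 0.17 * 110.4601 = 9.3891 J

9.3891 J


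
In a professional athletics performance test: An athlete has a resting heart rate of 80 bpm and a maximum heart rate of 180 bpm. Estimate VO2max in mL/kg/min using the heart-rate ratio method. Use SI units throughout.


VO2max = 15.3 * HRmax / HRrest
VO2max = 15.3 * 180 / 80
VO2max = 2754 / 80 = 34.425 mL/kg/min

34.425 mL/kg/min


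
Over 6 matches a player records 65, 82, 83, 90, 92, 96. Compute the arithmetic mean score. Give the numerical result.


Average = sum / n
Sum = 508
Average = 508 / 6 = 84.6667

84.6667


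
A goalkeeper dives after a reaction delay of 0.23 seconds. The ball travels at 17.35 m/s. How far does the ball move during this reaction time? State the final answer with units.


d = v * t
d = 17.35 * 0.23
d = 3.9905 m

3.9905 m


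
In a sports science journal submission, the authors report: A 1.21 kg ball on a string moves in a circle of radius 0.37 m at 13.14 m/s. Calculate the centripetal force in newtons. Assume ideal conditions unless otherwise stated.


Fc = m * v^2 / r
v^2 = 13.14^2 = 172.6596
Fc = 1.21 * 172.6596 / 0.37
Fc = 208.9181 / 0.37 = 564.6436 N

564.6436 N


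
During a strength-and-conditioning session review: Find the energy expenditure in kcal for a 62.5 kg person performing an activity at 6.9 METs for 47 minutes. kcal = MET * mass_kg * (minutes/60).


kcal = MET * mass * time_hr
Convert time: 47 min = 0.7833 hr
kcal = 6.9 * 62.5 * 0.7833
kcal = 337.8125 kcal

337.8125 kcal


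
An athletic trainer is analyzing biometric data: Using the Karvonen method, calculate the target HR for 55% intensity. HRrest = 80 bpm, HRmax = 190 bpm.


Target = HRrest + pct*(HRmax - HRrest)
Heart rate reserve = HRmax - HRrest = 190 - 80 = 110 bpm
Fraction = 55% = 0.55
Target = 80 + 0.55 * 110
Target = 80 + 60.5 = 140.5 bpm

140.5 bpm


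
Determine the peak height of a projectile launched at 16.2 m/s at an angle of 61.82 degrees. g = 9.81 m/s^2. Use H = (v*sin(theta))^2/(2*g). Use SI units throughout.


H = (v*sin(theta))^2 / (2*g)
vy = v*sin(theta) = 16.2 * sin(61.82 deg) = 14.2798 m/s
H = vy^2 / (2*g) = 203.9123 / (2*9.81)
H = 203.9123 / 19.62 = 10.3931 m

10.3931 m


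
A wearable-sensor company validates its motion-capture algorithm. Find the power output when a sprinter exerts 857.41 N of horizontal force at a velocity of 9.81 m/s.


P = F * v
P = 857.41 * 9.81
P = 8411.1921 W

8411.1921 W


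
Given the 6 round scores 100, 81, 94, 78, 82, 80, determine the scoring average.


Average = sum / n
Sum = 515
Average = 515 / 6 = 85.8333

85.8333


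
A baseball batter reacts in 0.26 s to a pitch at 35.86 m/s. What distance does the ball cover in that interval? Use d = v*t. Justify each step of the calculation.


d = v * t
d = 35.86 * 0.26
d = 9.3236 m

9.3236 m


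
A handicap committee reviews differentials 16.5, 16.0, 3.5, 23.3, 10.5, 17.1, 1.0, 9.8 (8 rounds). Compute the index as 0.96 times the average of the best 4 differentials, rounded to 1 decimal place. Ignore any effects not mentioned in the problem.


All differentials: 16.5, 16.0, 3.5, 23.3, 10.5, 17.1, 1.0, 9.8
Sorted: 1.0, 3.5, 9.8, 10.5, 16.0, 16.5, 17.1, 23.3
Best 4: 1.0, 3.5, 9.8, 10.5
Average of best = 24.8 / 4 = 6.2
Raw index = 6.2 * 0.96 = 5.952
Handicap index = round(5.952, 1) = 6.0

6.0


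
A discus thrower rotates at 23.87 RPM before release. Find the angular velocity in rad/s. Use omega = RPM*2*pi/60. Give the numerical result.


omega = RPM * 2 * pi / 60
omega = 23.87 * 2 * 3.14159 / 60
omega = 149.9796 / 60 = 2.4997 rad/s

2.4997 rad/s


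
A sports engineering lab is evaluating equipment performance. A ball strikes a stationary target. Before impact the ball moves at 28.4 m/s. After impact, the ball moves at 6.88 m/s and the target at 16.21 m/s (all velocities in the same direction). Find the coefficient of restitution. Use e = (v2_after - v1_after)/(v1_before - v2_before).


e = (v2_after - v1_after) / (v1_before - v2_before)
Numerator = 16.21 - 6.88 = 9.33
Denominator = 28.4 - 0 = 28.4
e = 9.33 / 28.4 = 0.3285

0.3285


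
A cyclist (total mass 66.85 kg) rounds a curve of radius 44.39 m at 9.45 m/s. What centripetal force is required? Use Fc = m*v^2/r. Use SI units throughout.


Fc = m * v^2 / r
v^2 = 9.45^2 = 89.3025
Fc = 66.85 * 89.3025 / 44.39
Fc = 5969.8721 / 44.39 = 134.4869 N

134.4869 N


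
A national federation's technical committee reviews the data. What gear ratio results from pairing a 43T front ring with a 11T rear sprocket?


GR = front_teeth / rear_teeth
GR = 43 / 11
GR = 3.9091

3.9091


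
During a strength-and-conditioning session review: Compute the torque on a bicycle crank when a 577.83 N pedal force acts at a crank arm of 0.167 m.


tau = F * d
tau = 577.83 * 0.167
tau = 96.4976 N*m

96.4976 N*m


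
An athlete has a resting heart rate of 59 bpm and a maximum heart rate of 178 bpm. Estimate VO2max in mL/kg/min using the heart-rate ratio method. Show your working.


VO2max = 15.3 * HRmax / HRrest
VO2max = 15.3 * 178 / 59
VO2max = 2723.4 / 59 = 46.1593 mL/kg/min

46.1593 mL/kg/min


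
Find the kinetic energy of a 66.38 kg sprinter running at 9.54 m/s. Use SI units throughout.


KE = 0.5 * m * v^2
KE = 0.5 * 66.38 * 9.54^2
KE = 0.5 * 66.38 * 91.0116 = 3020.675 J

3020.675 J


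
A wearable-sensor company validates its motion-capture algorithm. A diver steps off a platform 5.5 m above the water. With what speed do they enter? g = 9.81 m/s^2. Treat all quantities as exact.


v = sqrt(2 * g * h)
v = sqrt(2 * 9.81 * 5.5)
v = sqrt(107.91) = 10.388 m/s

10.388 m/s


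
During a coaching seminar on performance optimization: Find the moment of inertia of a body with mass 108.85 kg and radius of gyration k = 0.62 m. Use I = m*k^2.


I = m * k^2
I = 108.85 * 0.62^2
I = 108.85 * 0.3844 = 41.8419 kg*m^2

41.8419 kg*m^2


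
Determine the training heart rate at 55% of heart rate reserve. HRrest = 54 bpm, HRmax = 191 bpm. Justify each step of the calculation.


Target = HRrest + pct*(HRmax - HRrest)
Heart rate reserve = HRmax - HRrest = 191 - 54 = 137 bpm
Fraction = 55% = 0.55
Target = 54 + 0.55 * 137
Target = 54 + 75.35 = 129.35 bpm

129.35 bpm


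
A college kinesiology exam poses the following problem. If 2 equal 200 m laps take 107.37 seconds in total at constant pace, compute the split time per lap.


Split time = total_time / n_laps = 107.37 / 2
Split time = 53.685 s per lap

53.685 s


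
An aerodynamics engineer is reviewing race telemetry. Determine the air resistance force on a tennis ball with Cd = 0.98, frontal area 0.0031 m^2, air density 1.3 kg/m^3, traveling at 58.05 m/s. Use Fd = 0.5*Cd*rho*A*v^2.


Fd = 0.5 * Cd * rho * A * v^2
Fd = 0.5 * 0.98 * 1.3 * 0.0031 * 58.05^2
v^2 = 3369.8025
Fd = 0.5 * 0.98 * 1.3 * 0.0031 * 3369.8025 = 6.6543 N

6.6543 N


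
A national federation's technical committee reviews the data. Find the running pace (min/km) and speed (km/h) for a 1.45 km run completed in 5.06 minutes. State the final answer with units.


Pace = time / distance = 5.06 min / 1.45 km = 3.4897 min/km
Speed = distance / time_in_hours = 1.45 / 0.0843 hr
Speed = 17.1937 km/h

3.4897 min/km, 17.1937 km/h


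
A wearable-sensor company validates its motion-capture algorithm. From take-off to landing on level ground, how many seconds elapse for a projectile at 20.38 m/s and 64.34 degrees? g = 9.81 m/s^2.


T = 2*v*sin(theta)/g
sin(theta) = sin(64.34 deg) = 0.9014
T = 2*20.38*0.9014 / 9.81
T = 36.7402 / 9.81 = 3.7452 s

3.7452 s


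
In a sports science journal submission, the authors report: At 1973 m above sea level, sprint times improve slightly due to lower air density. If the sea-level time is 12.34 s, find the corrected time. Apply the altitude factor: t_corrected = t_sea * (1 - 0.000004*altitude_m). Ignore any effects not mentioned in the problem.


Correction factor = 1 - 0.000004 * 1973 = 0.992108
t_corrected = t_sea * factor = 12.34 * 0.992108
t_corrected = 12.2426 s

12.2426 s


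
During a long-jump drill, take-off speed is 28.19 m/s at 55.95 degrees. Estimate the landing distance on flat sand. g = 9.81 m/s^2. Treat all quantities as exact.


R = v^2 * sin(2*theta) / g
Convert angle to radians: theta = 55.95 deg = 0.9765 rad
sin(2*theta) = sin(1.953) = 0.9278
R = 28.19^2 * 0.9278 / 9.81
R = 794.6761 * 0.9278 / 9.81 = 75.161 m

75.161 m


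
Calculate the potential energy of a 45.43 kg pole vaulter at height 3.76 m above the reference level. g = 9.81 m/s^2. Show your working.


PE = m * g * h
PE = 45.43 * 9.81 * 3.76
PE = 445.6683 * 3.76 = 1675.7128 J

1675.7128 J


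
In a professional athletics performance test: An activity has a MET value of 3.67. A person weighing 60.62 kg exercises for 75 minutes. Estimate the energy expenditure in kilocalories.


kcal = MET * mass * time_hr
Convert time: 75 min = 1.25 hr
kcal = 3.67 * 60.62 * 1.25
kcal = 278.0942 kcal

278.0942 kcal


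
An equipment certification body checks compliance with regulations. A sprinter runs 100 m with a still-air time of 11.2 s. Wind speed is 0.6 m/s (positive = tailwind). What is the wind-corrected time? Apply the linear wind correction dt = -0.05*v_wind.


dt = -0.05 * v_wind = -0.05 * 0.6 = -0.03 s
t_corrected = t_still + dt = 11.2 + (-0.03)
t_corrected = 11.17 s

11.17 s


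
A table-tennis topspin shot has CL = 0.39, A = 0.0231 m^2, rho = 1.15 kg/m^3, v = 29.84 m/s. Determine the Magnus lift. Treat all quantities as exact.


FM = 0.5 * CL * rho * A * v^2
FM = 0.5 * 0.39 * 1.15 * 0.0231 * 29.84^2
v^2 = 890.4256
FM = 0.5 * 0.39 * 1.15 * 0.0231 * 890.4256 = 4.6126 N

4.6126 N


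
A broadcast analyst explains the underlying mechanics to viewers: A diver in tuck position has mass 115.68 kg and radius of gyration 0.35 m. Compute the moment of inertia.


I = m * k^2
I = 115.68 * 0.35^2
I = 115.68 * 0.1225 = 14.1708 kg*m^2

14.1708 kg*m^2


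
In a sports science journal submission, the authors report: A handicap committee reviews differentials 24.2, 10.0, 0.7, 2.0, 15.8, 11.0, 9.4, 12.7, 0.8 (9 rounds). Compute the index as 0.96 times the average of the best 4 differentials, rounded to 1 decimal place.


All differentials: 24.2, 10.0, 0.7, 2.0, 15.8, 11.0, 9.4, 12.7, 0.8
Sorted: 0.7, 0.8, 2.0, 9.4, 10.0, 11.0, 12.7, 15.8, 24.2
Best 4: 0.7, 0.8, 2.0, 9.4
Average of best = 12.9 / 4 = 3.225
Raw index = 3.225 * 0.96 = 3.096
Handicap index = round(3.096, 1) = 3.1

3.1


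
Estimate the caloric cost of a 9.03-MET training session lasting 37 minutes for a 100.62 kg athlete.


kcal = MET * mass * time_hr
Convert time: 37 min = 0.6167 hr
kcal = 9.03 * 100.62 * 0.6167
kcal = 560.3025 kcal

560.3025 kcal


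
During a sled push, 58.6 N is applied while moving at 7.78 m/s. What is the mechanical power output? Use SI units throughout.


P = F * v
P = 58.6 * 7.78
P = 455.908 W

455.908 W


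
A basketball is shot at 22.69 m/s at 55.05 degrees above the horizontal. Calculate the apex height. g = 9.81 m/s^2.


H = (v*sin(theta))^2 / (2*g)
vy = v*sin(theta) = 22.69 * sin(55.05 deg) = 18.5979 m/s
H = vy^2 / (2*g) = 345.8823 / (2*9.81)
H = 345.8823 / 19.62 = 17.6291 m

17.6291 m


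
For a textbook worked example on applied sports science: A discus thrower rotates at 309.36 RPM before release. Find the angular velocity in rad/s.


omega = RPM * 2 * pi / 60
omega = 309.36 * 2 * 3.14159 / 60
omega = 1943.7662 / 60 = 32.3961 rad/s

32.3961 rad/s


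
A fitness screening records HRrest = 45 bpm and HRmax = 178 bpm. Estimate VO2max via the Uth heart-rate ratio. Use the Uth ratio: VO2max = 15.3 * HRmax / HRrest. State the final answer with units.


VO2max = 15.3 * HRmax / HRrest
VO2max = 15.3 * 178 / 45
VO2max = 2723.4 / 45 = 60.52 mL/kg/min

60.52 mL/kg/min


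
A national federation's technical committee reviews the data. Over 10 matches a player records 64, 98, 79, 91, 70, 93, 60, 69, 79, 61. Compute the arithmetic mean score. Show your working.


Average = sum / n
Sum = 764
Average = 764 / 10 = 76.4

76.4


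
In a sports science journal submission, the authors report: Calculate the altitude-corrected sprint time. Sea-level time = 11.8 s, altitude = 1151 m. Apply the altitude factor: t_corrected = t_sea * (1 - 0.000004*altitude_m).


Correction factor = 1 - 0.000004 * 1151 = 0.995396
t_corrected = t_sea * factor = 11.8 * 0.995396
t_corrected = 11.7457 s

11.7457 s


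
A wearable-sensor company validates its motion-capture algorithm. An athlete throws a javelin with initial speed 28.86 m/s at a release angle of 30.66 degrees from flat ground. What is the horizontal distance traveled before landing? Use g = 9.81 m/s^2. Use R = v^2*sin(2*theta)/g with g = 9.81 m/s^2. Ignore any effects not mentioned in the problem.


R = v^2 * sin(2*theta) / g
Convert angle to radians: theta = 30.66 deg = 0.5351 rad
sin(2*theta) = sin(1.0702) = 0.8773
R = 28.86^2 * 0.8773 / 9.81
R = 832.8996 * 0.8773 / 9.81 = 74.4867 m

74.4867 m


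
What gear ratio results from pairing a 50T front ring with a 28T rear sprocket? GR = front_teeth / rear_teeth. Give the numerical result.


GR = front_teeth / rear_teeth
GR = 50 / 28
GR = 1.7857

1.7857


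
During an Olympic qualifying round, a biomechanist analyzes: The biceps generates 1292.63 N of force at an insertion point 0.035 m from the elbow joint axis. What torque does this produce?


tau = F * d
tau = 1292.63 * 0.035
tau = 45.2421 N*m

45.2421 N*m


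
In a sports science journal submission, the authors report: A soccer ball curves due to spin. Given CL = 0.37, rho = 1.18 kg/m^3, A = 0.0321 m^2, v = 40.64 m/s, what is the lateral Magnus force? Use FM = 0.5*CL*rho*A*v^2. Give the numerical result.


FM = 0.5 * CL * rho * A * v^2
FM = 0.5 * 0.37 * 1.18 * 0.0321 * 40.64^2
v^2 = 1651.6096
FM = 0.5 * 0.37 * 1.18 * 0.0321 * 1651.6096 = 11.5735 N

11.5735 N


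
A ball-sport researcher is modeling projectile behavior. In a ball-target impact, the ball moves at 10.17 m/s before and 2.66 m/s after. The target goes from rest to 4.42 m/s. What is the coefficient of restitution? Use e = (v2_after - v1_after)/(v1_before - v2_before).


e = (v2_after - v1_after) / (v1_before - v2_before)
Numerator = 4.42 - 2.66 = 1.76
Denominator = 10.17 - 0 = 10.17
e = 1.76 / 10.17 = 0.1731

0.1731


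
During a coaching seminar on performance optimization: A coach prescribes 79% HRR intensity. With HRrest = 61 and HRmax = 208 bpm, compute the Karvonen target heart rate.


Target = HRrest + pct*(HRmax - HRrest)
Heart rate reserve = HRmax - HRrest = 208 - 61 = 147 bpm
Fraction = 79% = 0.79
Target = 61 + 0.79 * 147
Target = 61 + 116.13 = 177.13 bpm

177.13 bpm


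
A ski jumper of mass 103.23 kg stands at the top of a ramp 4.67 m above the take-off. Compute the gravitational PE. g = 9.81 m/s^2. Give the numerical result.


PE = m * g * h
PE = 103.23 * 9.81 * 4.67
PE = 1012.6863 * 4.67 = 4729.245 J

4729.245 J


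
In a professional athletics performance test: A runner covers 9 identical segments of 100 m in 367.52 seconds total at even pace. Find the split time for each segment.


Split time = total_time / n_laps = 367.52 / 9
Split time = 40.8356 s per lap

40.8356 s


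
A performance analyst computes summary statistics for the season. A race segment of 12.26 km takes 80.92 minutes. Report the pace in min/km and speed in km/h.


Pace = time / distance = 80.92 min / 12.26 km = 6.6003 min/km
Speed = distance / time_in_hours = 12.26 / 1.3487 hr
Speed = 9.0905 km/h

6.6003 min/km, 9.0905 km/h


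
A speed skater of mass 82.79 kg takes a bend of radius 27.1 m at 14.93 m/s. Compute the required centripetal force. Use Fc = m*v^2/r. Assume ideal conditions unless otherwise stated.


Fc = m * v^2 / r
v^2 = 14.93^2 = 222.9049
Fc = 82.79 * 222.9049 / 27.1
Fc = 18454.2967 / 27.1 = 680.9704 N

680.9704 N


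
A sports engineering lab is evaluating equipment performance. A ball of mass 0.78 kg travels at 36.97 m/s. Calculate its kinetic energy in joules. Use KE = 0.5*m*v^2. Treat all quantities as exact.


KE = 0.5 * m * v^2
KE = 0.5 * 0.78 * 36.97^2
KE = 0.5 * 0.78 * 1366.7809 = 533.0446 J

533.0446 J


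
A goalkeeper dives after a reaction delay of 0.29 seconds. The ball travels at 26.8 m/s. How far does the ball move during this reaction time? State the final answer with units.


d = v * t
d = 26.8 * 0.29
d = 7.772 m

7.772 m


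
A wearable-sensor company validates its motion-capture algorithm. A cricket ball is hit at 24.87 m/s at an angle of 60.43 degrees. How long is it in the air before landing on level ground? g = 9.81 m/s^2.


T = 2*v*sin(theta)/g
sin(theta) = sin(60.43 deg) = 0.8698
T = 2*24.87*0.8698 / 9.81
T = 43.2615 / 9.81 = 4.4099 s

4.4099 s


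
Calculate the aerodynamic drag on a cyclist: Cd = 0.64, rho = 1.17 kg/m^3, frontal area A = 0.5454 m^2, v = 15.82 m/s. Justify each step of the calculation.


Fd = 0.5 * Cd * rho * A * v^2
Fd = 0.5 * 0.64 * 1.17 * 0.5454 * 15.82^2
v^2 = 250.2724
Fd = 0.5 * 0.64 * 1.17 * 0.5454 * 250.2724 = 51.1051 N

51.1051 N


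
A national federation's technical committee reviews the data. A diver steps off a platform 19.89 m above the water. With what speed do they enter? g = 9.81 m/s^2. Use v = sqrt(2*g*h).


v = sqrt(2 * g * h)
v = sqrt(2 * 9.81 * 19.89)
v = sqrt(390.2418) = 19.7545 m/s

19.7545 m/s


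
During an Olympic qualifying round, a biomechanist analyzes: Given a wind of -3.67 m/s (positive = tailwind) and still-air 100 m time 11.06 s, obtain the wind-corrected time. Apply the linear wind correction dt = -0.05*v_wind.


dt = -0.05 * v_wind = -0.05 * -3.67 = 0.1835 s
t_corrected = t_still + dt = 11.06 + (0.1835)
t_corrected = 11.2435 s

11.2435 s


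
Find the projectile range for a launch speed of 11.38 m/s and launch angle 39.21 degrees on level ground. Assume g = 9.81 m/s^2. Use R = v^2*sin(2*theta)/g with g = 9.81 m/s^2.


R = v^2 * sin(2*theta) / g
Convert angle to radians: theta = 39.21 deg = 0.6843 rad
sin(2*theta) = sin(1.3687) = 0.9796
R = 11.38^2 * 0.9796 / 9.81
R = 129.5044 * 0.9796 / 9.81 = 12.9326 m

12.9326 m


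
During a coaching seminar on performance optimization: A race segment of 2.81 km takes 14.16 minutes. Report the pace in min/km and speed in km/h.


Pace = time / distance = 14.16 min / 2.81 km = 5.0391 min/km
Speed = distance / time_in_hours = 2.81 / 0.236 hr
Speed = 11.9068 km/h

5.0391 min/km, 11.9068 km/h


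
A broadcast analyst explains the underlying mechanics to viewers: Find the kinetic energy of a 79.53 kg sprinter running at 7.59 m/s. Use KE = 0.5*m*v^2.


KE = 0.5 * m * v^2
KE = 0.5 * 79.53 * 7.59^2
KE = 0.5 * 79.53 * 57.6081 = 2290.7861 J

2290.7861 J


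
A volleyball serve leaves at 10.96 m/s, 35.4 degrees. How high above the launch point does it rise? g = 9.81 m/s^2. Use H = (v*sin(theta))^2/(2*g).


H = (v*sin(theta))^2 / (2*g)
vy = v*sin(theta) = 10.96 * sin(35.4 deg) = 6.3489 m/s
H = vy^2 / (2*g) = 40.3088 / (2*9.81)
H = 40.3088 / 19.62 = 2.0545 m

2.0545 m


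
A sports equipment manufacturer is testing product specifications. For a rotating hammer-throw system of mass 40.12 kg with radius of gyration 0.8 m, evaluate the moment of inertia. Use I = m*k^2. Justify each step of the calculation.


I = m * k^2
I = 40.12 * 0.8^2
I = 40.12 * 0.64 = 25.6768 kg*m^2

25.6768 kg*m^2


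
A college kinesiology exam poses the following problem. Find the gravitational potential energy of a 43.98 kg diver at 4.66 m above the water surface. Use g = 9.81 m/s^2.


PE = m * g * h
PE = 43.98 * 9.81 * 4.66
PE = 431.4438 * 4.66 = 2010.5281 J

2010.5281 J


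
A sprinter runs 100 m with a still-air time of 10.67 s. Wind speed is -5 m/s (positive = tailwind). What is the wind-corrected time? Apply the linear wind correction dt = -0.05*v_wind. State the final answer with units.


dt = -0.05 * v_wind = -0.05 * -5 = 0.25 s
t_corrected = t_still + dt = 10.67 + (0.25)
t_corrected = 10.92 s

10.92 s


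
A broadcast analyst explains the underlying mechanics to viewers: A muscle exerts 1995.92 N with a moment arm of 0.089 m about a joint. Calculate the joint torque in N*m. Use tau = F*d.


tau = F * d
tau = 1995.92 * 0.089
tau = 177.6369 N*m

177.6369 N*m


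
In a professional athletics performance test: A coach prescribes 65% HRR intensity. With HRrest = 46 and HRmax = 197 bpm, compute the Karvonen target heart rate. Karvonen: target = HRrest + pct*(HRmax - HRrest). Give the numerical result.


Target = HRrest + pct*(HRmax - HRrest)
Heart rate reserve = HRmax - HRrest = 197 - 46 = 151 bpm
Fraction = 65% = 0.65
Target = 46 + 0.65 * 151
Target = 46 + 98.15 = 144.15 bpm

144.15 bpm


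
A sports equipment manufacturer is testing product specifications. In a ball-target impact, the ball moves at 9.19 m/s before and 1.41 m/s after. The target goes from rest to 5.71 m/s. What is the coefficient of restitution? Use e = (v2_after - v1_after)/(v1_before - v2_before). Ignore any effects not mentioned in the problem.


e = (v2_after - v1_after) / (v1_before - v2_before)
Numerator = 5.71 - 1.41 = 4.3
Denominator = 9.19 - 0 = 9.19
e = 4.3 / 9.19 = 0.4679

0.4679


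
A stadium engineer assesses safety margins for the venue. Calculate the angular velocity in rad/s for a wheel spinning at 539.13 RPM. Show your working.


omega = RPM * 2 * pi / 60
omega = 539.13 * 2 * 3.14159 / 60
omega = 3387.4537 / 60 = 56.4576 rad/s

56.4576 rad/s


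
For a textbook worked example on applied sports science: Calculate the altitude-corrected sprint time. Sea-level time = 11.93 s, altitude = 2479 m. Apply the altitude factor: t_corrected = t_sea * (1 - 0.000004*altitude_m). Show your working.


Correction factor = 1 - 0.000004 * 2479 = 0.990084
t_corrected = t_sea * factor = 11.93 * 0.990084
t_corrected = 11.8117 s

11.8117 s


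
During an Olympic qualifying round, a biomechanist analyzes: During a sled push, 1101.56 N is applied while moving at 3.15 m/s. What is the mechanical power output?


P = F * v
P = 1101.56 * 3.15
P = 3469.914 W

3469.914 W


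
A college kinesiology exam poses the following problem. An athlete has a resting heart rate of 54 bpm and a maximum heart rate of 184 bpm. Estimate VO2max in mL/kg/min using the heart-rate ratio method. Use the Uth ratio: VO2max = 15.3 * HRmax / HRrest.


VO2max = 15.3 * HRmax / HRrest
VO2max = 15.3 * 184 / 54
VO2max = 2815.2 / 54 = 52.1333 mL/kg/min

52.1333 mL/kg/min


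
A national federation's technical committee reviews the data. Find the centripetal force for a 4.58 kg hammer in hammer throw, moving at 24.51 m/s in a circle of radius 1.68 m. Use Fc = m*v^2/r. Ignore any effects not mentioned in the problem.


Fc = m * v^2 / r
v^2 = 24.51^2 = 600.7401
Fc = 4.58 * 600.7401 / 1.68
Fc = 2751.3897 / 1.68 = 1637.7319 N

1637.7319 N


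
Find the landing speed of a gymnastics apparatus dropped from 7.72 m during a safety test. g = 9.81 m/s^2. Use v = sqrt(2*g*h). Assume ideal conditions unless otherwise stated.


v = sqrt(2 * g * h)
v = sqrt(2 * 9.81 * 7.72)
v = sqrt(151.4664) = 12.3072 m/s

12.3072 m/s


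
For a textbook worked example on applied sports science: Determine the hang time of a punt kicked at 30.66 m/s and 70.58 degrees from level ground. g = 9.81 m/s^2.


T = 2*v*sin(theta)/g
sin(theta) = sin(70.58 deg) = 0.9431
T = 2*30.66*0.9431 / 9.81
T = 57.8313 / 9.81 = 5.8951 s

5.8951 s


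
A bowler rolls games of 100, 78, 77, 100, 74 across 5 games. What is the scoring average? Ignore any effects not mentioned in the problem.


Average = sum / n
Sum = 429
Average = 429 / 5 = 85.8

85.8


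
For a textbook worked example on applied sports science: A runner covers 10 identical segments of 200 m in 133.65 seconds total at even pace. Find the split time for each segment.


Split time = total_time / n_laps = 133.65 / 10
Split time = 13.365 s per lap

13.365 s


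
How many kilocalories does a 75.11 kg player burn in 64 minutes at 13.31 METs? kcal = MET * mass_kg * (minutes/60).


kcal = MET * mass * time_hr
Convert time: 64 min = 1.0667 hr
kcal = 13.31 * 75.11 * 1.0667
kcal = 1066.3617 kcal

1066.3617 kcal


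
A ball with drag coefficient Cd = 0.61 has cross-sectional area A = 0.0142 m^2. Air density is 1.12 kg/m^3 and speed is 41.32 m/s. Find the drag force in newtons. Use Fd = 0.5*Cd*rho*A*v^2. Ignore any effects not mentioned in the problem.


Fd = 0.5 * Cd * rho * A * v^2
Fd = 0.5 * 0.61 * 1.12 * 0.0142 * 41.32^2
v^2 = 1707.3424
Fd = 0.5 * 0.61 * 1.12 * 0.0142 * 1707.3424 = 8.2818 N

8.2818 N


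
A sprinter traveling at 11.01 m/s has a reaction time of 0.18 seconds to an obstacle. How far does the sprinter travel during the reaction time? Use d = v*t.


d = v * t
d = 11.01 * 0.18
d = 1.9818 m

1.9818 m


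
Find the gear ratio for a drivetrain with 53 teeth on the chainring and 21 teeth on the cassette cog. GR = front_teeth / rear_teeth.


GR = front_teeth / rear_teeth
GR = 53 / 21
GR = 2.5238

2.5238


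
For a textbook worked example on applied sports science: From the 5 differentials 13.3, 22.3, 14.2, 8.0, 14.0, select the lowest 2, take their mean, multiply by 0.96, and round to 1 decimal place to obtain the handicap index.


All differentials: 13.3, 22.3, 14.2, 8.0, 14.0
Sorted: 8.0, 13.3, 14.0, 14.2, 22.3
Best 2: 8.0, 13.3
Average of best = 21.3 / 2 = 10.65
Raw index = 10.65 * 0.96 = 10.224
Handicap index = round(10.224, 1) = 10.2

10.2


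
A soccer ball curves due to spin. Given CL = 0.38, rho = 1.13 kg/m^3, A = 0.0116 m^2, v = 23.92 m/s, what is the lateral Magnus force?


FM = 0.5 * CL * rho * A * v^2
FM = 0.5 * 0.38 * 1.13 * 0.0116 * 23.92^2
v^2 = 572.1664
FM = 0.5 * 0.38 * 1.13 * 0.0116 * 572.1664 = 1.425 N

1.425 N
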